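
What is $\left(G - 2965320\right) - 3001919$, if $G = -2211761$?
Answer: $-8179000$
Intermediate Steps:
$\left(G - 2965320\right) - 3001919 = \left(-2211761 - 2965320\right) - 3001919 = -5177081 - 3001919 = -8179000$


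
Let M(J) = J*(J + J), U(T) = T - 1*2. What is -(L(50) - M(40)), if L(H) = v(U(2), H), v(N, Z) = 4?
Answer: 3196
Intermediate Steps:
U(T) = -2 + T (U(T) = T - 2 = -2 + T)
L(H) = 4
M(J) = 2*J² (M(J) = J*(2*J) = 2*J²)
-(L(50) - M(40)) = -(4 - 2*40²) = -(4 - 2*1600) = -(4 - 1*3200) = -(4 - 3200) = -1*(-3196) = 3196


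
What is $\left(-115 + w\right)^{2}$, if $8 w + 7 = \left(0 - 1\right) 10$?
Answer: $\frac{877969}{64} \approx 13718.0$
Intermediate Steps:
$w = - \frac{17}{8}$ ($w = - \frac{7}{8} + \frac{\left(0 - 1\right) 10}{8} = - \frac{7}{8} + \frac{\left(-1\right) 10}{8} = - \frac{7}{8} + \frac{1}{8} \left(-10\right) = - \frac{7}{8} - \frac{5}{4} = - \frac{17}{8} \approx -2.125$)
$\left(-115 + w\right)^{2} = \left(-115 - \frac{17}{8}\right)^{2} = \left(- \frac{937}{8}\right)^{2} = \frac{877969}{64}$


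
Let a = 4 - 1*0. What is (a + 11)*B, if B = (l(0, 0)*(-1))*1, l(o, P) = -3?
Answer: 45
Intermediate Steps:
a = 4 (a = 4 + 0 = 4)
B = 3 (B = -3*(-1)*1 = 3*1 = 3)
(a + 11)*B = (4 + 11)*3 = 15*3 = 45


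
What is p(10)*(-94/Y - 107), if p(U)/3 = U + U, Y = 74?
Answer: -240360/37 ≈ -6496.2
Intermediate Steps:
p(U) = 6*U (p(U) = 3*(U + U) = 3*(2*U) = 6*U)
p(10)*(-94/Y - 107) = (6*10)*(-94/74 - 107) = 60*(-94*1/74 - 107) = 60*(-47/37 - 107) = 60*(-4006/37) = -240360/37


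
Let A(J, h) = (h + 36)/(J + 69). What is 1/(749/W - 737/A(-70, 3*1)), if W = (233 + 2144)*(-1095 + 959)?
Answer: 12607608/238222253 ≈ 0.052924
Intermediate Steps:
A(J, h) = (36 + h)/(69 + J)
W = -323272 (W = 2377*(-136) = -323272)
1/(749/W - 737/A(-70, 3*1)) = 1/(749/(-323272) - 737*(69 - 70)/(36 + 3*1)) = 1/(749*(-1/323272) - 737*(-1/(36 + 3))) = 1/(-749/323272 - 737/((-1*39))) = 1/(-749/323272 - 737/(-39)) = 1/(-749/323272 - 737*(-1/39)) = 1/(-749/323272 + 737/39) = 1/(238222253/12607608) = 12607608/238222253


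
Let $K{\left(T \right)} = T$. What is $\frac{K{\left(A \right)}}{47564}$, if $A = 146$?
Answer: $\frac{73}{23782} \approx 0.0030695$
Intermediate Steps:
$\frac{K{\left(A \right)}}{47564} = \frac{146}{47564} = 146 \cdot \frac{1}{47564} = \frac{73}{23782}$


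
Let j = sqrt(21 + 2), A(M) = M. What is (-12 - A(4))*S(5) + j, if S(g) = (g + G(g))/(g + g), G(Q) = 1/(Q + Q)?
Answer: -204/25 + sqrt(23) ≈ -3.3642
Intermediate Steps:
G(Q) = 1/(2*Q)
S(g) = (g + 1/(2*g))/(2*g) (S(g) = (g + 1/(2*g))/(g + g) = (g + 1/(2*g))/((2*g)) = (g + 1/(2*g))*(1/(2*g)) = (g + 1/(2*g))/(2*g))
j = sqrt(23) ≈ 4.7958
(-12 - A(4))*S(5) + j = (-12 - 1*4)*(1/2 + (1/4)/5**2) + sqrt(23) = (-12 - 4)*(1/2 + (1/4)*(1/25)) + sqrt(23) = -16*(1/2 + 1/100) + sqrt(23) = -16*51/100 + sqrt(23) = -204/25 + sqrt(23)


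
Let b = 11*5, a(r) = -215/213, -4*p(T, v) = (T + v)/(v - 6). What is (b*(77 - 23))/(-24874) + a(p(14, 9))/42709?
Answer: -13511744200/113139600429 ≈ -0.11943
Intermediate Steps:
p(T, v) = -(T + v)/(4*(-6 + v)) (p(T, v) = -(T + v)/(4*(v - 6)) = -(T + v)/(4*(-6 + v)))
a(r) = -215/213 (a(r) = -215*1/213 = -215/213)
b = 55
(b*(77 - 23))/(-24874) + a(p(14, 9))/42709 = (55*(77 - 23))/(-24874) - 215/213/42709 = (55*54)*(-1/24874) - 215/213*1/42709 = 2970*(-1/24874) - 215/9097017 = -1485/12437 - 215/9097017 = -13511744200/113139600429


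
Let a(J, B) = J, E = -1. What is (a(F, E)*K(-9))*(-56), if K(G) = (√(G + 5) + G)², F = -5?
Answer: 21560 - 10080*I ≈ 21560.0 - 10080.0*I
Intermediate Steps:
K(G) = (G + √(5 + G))² (K(G) = (√(5 + G) + G)² = (G + √(5 + G))²)
(a(F, E)*K(-9))*(-56) = -5*(-9 + √(5 - 9))²*(-56) = -5*(-9 + √(-4))²*(-56) = -5*(-9 + 2*I)²*(-56) = 280*(-9 + 2*I)²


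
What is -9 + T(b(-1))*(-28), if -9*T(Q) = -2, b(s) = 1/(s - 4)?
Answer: -137/9 ≈ -15.222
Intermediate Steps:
b(s) = 1/(-4 + s)
T(Q) = 2/9 (T(Q) = -⅑*(-2) = 2/9)
-9 + T(b(-1))*(-28) = -9 + (2/9)*(-28) = -9 - 56/9 = -137/9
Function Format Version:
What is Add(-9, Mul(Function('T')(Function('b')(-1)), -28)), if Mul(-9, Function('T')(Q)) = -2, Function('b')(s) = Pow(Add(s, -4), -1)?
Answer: Rational(-137, 9) ≈ -15.222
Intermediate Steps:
Function('b')(s) = Pow(Add(-4, s), -1)
Function('T')(Q) = Rational(2, 9) (Function('T')(Q) = Mul(Rational(-1, 9), -2) = Rational(2, 9))
Add(-9, Mul(Function('T')(Function('b')(-1)), -28)) = Add(-9, Mul(Rational(2, 9), -28)) = Add(-9, Rational(-56, 9)) = Rational(-137, 9)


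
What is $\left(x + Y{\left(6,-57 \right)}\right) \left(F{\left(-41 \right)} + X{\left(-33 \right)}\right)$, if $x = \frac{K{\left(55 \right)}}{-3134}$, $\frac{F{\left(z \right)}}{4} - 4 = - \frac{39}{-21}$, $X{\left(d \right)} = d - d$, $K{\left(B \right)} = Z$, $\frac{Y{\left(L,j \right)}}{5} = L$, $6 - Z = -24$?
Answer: $\frac{7707180}{10969} \approx 702.63$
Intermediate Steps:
$Z = 30$ ($Z = 6 - -24 = 6 + 24 = 30$)
$Y{\left(L,j \right)} = 5 L$
$K{\left(B \right)} = 30$
$X{\left(d \right)} = 0$
$F{\left(z \right)} = \frac{164}{7}$ ($F{\left(z \right)} = 16 + 4 \left(- \frac{39}{-21}\right) = 16 + 4 \left(\left(-39\right) \left(- \frac{1}{21}\right)\right) = 16 + 4 \cdot \frac{13}{7} = 16 + \frac{52}{7} = \frac{164}{7}$)
$x = - \frac{15}{1567}$ ($x = \frac{30}{-3134} = 30 \left(- \frac{1}{3134}\right) = - \frac{15}{1567} \approx -0.0095724$)
$\left(x + Y{\left(6,-57 \right)}\right) \left(F{\left(-41 \right)} + X{\left(-33 \right)}\right) = \left(- \frac{15}{1567} + 5 \cdot 6\right) \left(\frac{164}{7} + 0\right) = \left(- \frac{15}{1567} + 30\right) \frac{164}{7} = \frac{46995}{1567} \cdot \frac{164}{7} = \frac{7707180}{10969}$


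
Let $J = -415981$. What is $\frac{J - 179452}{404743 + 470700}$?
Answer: $- \frac{595433}{875443} \approx -0.68015$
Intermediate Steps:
$\frac{J - 179452}{404743 + 470700} = \frac{-415981 - 179452}{404743 + 470700} = - \frac{595433}{875443}$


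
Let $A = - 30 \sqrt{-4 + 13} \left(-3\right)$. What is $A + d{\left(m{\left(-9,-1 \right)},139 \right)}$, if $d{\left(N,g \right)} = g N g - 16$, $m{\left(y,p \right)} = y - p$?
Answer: $-154314$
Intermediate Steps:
$d{\left(N,g \right)} = -16 + N g^{2}$ ($d{\left(N,g \right)} = N g g - 16 = N g^{2} - 16 = -16 + N g^{2}$)
$A = 270$ ($A = - 30 \sqrt{9} \left(-3\right) = \left(-30\right) 3 \left(-3\right) = \left(-90\right) \left(-3\right) = 270$)
$A + d{\left(m{\left(-9,-1 \right)},139 \right)} = 270 + \left(-16 + \left(-9 - -1\right) 139^{2}\right) = 270 + \left(-16 + \left(-9 + 1\right) 19321\right) = 270 - 154584 = -154314$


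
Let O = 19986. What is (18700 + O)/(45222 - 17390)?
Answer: 19343/13916 ≈ 1.3900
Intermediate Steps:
(18700 + O)/(45222 - 17390) = (18700 + 19986)/(45222 - 17390) = 38686/27832 = 38686*(1/27832) = 19343/13916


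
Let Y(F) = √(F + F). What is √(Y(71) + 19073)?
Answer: √(19073 + √142) ≈ 138.15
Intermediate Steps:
Y(F) = √2*√F (Y(F) = √(2*F) = √2*√F)
√(Y(71) + 19073) = √(√2*√71 + 19073) = √(√142 + 19073) = √(19073 + √142)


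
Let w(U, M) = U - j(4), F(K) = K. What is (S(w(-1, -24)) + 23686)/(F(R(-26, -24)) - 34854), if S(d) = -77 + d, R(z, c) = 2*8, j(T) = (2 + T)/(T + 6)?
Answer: -118037/174190 ≈ -0.67763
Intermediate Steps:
j(T) = (2 + T)/(6 + T)
R(z, c) = 16
w(U, M) = -⅗ + U (w(U, M) = U - (2 + 4)/(6 + 4) = U - 6/10 = U - 1*⅗ = U - ⅗ = -⅗ + U)
(S(w(-1, -24)) + 23686)/(F(R(-26, -24)) - 34854) = ((-77 + (-⅗ - 1)) + 23686)/(16 - 34854) = ((-77 - 8/5) + 23686)/(-34838) = (-393/5 + 23686)*(-1/34838) = (118037/5)*(-1/34838) = -118037/174190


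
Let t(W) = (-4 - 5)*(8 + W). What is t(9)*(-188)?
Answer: 28764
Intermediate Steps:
t(W) = -72 - 9*W (t(W) = -9*(8 + W) = -72 - 9*W)
t(9)*(-188) = (-72 - 9*9)*(-188) = (-72 - 81)*(-188) = -153*(-188) = 28764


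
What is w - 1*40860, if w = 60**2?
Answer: -37260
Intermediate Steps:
w = 3600
w - 1*40860 = 3600 - 1*40860 = 3600 - 40860 = -37260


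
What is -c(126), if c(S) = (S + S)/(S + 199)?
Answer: -252/325 ≈ -0.77538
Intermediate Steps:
c(S) = 2*S/(199 + S) (c(S) = (2*S)/(199 + S) = 2*S/(199 + S))
-c(126) = -2*126/(199 + 126) = -2*126/325 = -1*252/325 = -252/325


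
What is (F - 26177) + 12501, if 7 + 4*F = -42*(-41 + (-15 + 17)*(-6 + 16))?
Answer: -53829/4 ≈ -13457.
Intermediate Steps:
F = 875/4 (F = -7/4 + (-42*(-41 + (-15 + 17)*(-6 + 16)))/4 = -7/4 + (-42*(-41 + 2*10))/4 = -7/4 + (-42*(-41 + 20))/4 = -7/4 + (-42*(-21))/4 = -7/4 + (1/4)*882 = -7/4 + 441/2 = 875/4 ≈ 218.75)
(F - 26177) + 12501 = (875/4 - 26177) + 12501 = -103833/4 + 12501 = -53829/4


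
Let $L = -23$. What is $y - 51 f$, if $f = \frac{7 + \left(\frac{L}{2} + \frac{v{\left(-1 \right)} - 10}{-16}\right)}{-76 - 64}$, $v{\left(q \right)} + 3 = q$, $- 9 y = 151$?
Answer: $- \frac{182431}{10080} \approx -18.098$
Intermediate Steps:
$y = - \frac{151}{9}$ ($y = \left(- \frac{1}{9}\right) 151 = - \frac{151}{9} \approx -16.778$)
$v{\left(q \right)} = -3 + q$
$f = \frac{29}{1120}$ ($f = \frac{7 - \left(\frac{23}{2} - \frac{\left(-3 - 1\right) - 10}{-16}\right)}{-76 - 64} = \frac{7 - \left(\frac{23}{2} - \left(-4 - 10\right) \left(- \frac{1}{16}\right)\right)}{-140} = \left(7 - \frac{85}{8}\right) \left(- \frac{1}{140}\right) = \left(- \frac{29}{8}\right) \left(- \frac{1}{140}\right) = \frac{29}{1120} \approx 0.025893$)
$y - 51 f = - \frac{151}{9} - \frac{1479}{1120} = - \frac{182431}{10080}$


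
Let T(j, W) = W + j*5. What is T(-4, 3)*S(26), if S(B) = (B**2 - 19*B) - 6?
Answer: -2992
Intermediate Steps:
T(j, W) = W + 5*j
S(B) = -6 + B**2 - 19*B
T(-4, 3)*S(26) = (3 + 5*(-4))*(-6 + 26**2 - 19*26) = (3 - 20)*(-6 + 676 - 494) = -17*176 = -2992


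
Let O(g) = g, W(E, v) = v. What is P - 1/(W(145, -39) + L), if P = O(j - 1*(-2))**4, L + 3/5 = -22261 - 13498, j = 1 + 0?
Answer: 14498438/178993 ≈ 81.000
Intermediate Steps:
j = 1
L = -178798/5 (L = -3/5 + (-22261 - 13498) = -3/5 - 35759 = -178798/5 ≈ -35760.)
P = 81 (P = (1 - 1*(-2))**4 = (1 + 2)**4 = 3**4 = 81)
P - 1/(W(145, -39) + L) = 81 - 1/(-39 - 178798/5) = 81 - 1/(-178993/5) = 81 - 1*(-5/178993) = 81 + 5/178993 = 14498438/178993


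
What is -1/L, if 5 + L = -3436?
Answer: 1/3441 ≈ 0.00029061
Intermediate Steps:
L = -3441 (L = -5 - 3436 = -3441)
-1/L = -1/(-3441) = -1*(-1/3441) = 1/3441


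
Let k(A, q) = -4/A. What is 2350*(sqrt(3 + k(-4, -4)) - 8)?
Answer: -14100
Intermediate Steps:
2350*(sqrt(3 + k(-4, -4)) - 8) = 2350*(sqrt(3 - 4/(-4)) - 8) = 2350*(sqrt(3 - 4*(-1/4)) - 8) = 2350*(sqrt(3 + 1) - 8) = 2350*(sqrt(4) - 8) = 2350*(2 - 8) = 2350*(-6) = -14100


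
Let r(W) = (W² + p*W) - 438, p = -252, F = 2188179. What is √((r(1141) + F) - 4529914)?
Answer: 12*I*√9221 ≈ 1152.3*I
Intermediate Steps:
r(W) = -438 + W² - 252*W (r(W) = (W² - 252*W) - 438 = -438 + W² - 252*W)
√((r(1141) + F) - 4529914) = √(((-438 + 1141² - 252*1141) + 2188179) - 4529914) = √(((-438 + 1301881 - 287532) + 2188179) - 4529914) = √((1013911 + 2188179) - 4529914) = √(3202090 - 4529914) = √(-1327824) = 12*I*√9221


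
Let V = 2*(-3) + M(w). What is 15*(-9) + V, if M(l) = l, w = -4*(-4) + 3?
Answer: -122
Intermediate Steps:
w = 19 (w = 16 + 3 = 19)
V = 13 (V = 2*(-3) + 19 = -6 + 19 = 13)
15*(-9) + V = 15*(-9) + 13 = -135 + 13 = -122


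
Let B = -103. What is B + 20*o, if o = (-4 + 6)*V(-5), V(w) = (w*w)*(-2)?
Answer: -2103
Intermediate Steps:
V(w) = -2*w² (V(w) = w²*(-2) = -2*w²)
o = -100 (o = (-4 + 6)*(-2*(-5)²) = 2*(-2*25) = 2*(-50) = -100)
B + 20*o = -103 + 20*(-100) = -103 - 2000 = -2103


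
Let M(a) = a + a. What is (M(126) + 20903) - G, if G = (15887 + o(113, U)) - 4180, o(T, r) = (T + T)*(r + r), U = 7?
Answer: 6284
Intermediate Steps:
o(T, r) = 4*T*r (o(T, r) = (2*T)*(2*r) = 4*T*r)
M(a) = 2*a
G = 14871 (G = (15887 + 4*113*7) - 4180 = (15887 + 3164) - 4180 = 19051 - 4180 = 14871)
(M(126) + 20903) - G = (2*126 + 20903) - 1*14871 = (252 + 20903) - 14871 = 21155 - 14871 = 6284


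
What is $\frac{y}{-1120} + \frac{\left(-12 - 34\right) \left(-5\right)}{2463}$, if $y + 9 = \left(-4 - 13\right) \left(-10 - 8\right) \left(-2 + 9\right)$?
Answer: $- \frac{4995979}{2758560} \approx -1.8111$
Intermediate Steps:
$y = 2133$ ($y = -9 + \left(-4 - 13\right) \left(-10 - 8\right) \left(-2 + 9\right) = -9 + \left(-17\right) \left(-18\right) 7 = -9 + 306 \cdot 7 = -9 + 2142 = 2133$)
$\frac{y}{-1120} + \frac{\left(-12 - 34\right) \left(-5\right)}{2463} = \frac{2133}{-1120} + \frac{\left(-12 - 34\right) \left(-5\right)}{2463} = 2133 \left(- \frac{1}{1120}\right) + \left(-46\right) \left(-5\right) \frac{1}{2463} = - \frac{2133}{1120} + 230 \cdot \frac{1}{2463} = - \frac{2133}{1120} + \frac{230}{2463} = - \frac{4995979}{2758560}$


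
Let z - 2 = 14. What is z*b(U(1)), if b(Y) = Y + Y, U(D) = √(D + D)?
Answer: 32*√2 ≈ 45.255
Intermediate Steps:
z = 16 (z = 2 + 14 = 16)
U(D) = √2*√D (U(D) = √(2*D) = √2*√D)
b(Y) = 2*Y
z*b(U(1)) = 16*(2*(√2*√1)) = 16*(2*(√2*1)) = 16*(2*√2) = 32*√2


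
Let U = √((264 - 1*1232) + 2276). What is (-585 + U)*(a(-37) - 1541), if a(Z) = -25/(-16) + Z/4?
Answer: 14495715/16 - 24779*√327/8 ≈ 8.4997e+5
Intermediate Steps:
a(Z) = 25/16 + Z/4 (a(Z) = -25*(-1/16) + Z*(¼) = 25/16 + Z/4)
U = 2*√327 (U = √((264 - 1232) + 2276) = √(-968 + 2276) = √1308 = 2*√327 ≈ 36.166)
(-585 + U)*(a(-37) - 1541) = (-585 + 2*√327)*((25/16 + (¼)*(-37)) - 1541) = (-585 + 2*√327)*((25/16 - 37/4) - 1541) = (-585 + 2*√327)*(-123/16 - 1541) = (-585 + 2*√327)*(-24779/16) = 14495715/16 - 24779*√327/8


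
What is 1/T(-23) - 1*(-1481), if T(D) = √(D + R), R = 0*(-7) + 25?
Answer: 1481 + √2/2 ≈ 1481.7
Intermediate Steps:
R = 25 (R = 0 + 25 = 25)
T(D) = √(25 + D) (T(D) = √(D + 25) = √(25 + D))
1/T(-23) - 1*(-1481) = 1/(√(25 - 23)) - 1*(-1481) = 1/(√2) + 1481 = √2/2 + 1481 = 1481 + √2/2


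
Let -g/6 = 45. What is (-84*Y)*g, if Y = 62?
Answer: 1406160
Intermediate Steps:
g = -270 (g = -6*45 = -270)
(-84*Y)*g = -84*62*(-270) = -5208*(-270) = 1406160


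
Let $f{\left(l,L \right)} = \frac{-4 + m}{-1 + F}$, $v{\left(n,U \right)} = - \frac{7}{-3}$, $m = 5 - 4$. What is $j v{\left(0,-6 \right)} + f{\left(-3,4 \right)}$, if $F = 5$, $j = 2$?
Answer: $\frac{47}{12} \approx 3.9167$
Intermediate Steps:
$m = 1$ ($m = 5 - 4 = 1$)
$v{\left(n,U \right)} = \frac{7}{3}$ ($v{\left(n,U \right)} = \left(-7\right) \left(- \frac{1}{3}\right) = \frac{7}{3}$)
$f{\left(l,L \right)} = - \frac{3}{4}$ ($f{\left(l,L \right)} = \frac{-4 + 1}{-1 + 5} = - \frac{3}{4}$)
$j v{\left(0,-6 \right)} + f{\left(-3,4 \right)} = 2 \cdot \frac{7}{3} - \frac{3}{4} = \frac{14}{3} - \frac{3}{4} = \frac{47}{12}$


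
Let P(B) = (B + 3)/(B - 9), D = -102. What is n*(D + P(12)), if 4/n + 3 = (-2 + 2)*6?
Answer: 388/3 ≈ 129.33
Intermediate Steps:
P(B) = (3 + B)/(-9 + B)
n = -4/3 (n = 4/(-3 + (-2 + 2)*6) = 4/(-3 + 0*6) = 4/(-3 + 0) = 4/(-3) = 4*(-⅓) = -4/3 ≈ -1.3333)
n*(D + P(12)) = -4*(-102 + (3 + 12)/(-9 + 12))/3 = -4*(-102 + 15/3)/3 = -4*(-102 + (⅓)*15)/3 = -4*(-102 + 5)/3 = -4/3*(-97) = 388/3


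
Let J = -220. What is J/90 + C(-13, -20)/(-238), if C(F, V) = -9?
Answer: -5155/2142 ≈ -2.4066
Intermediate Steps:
J/90 + C(-13, -20)/(-238) = -220/90 - 9/(-238) = -220*1/90 - 9*(-1/238) = -22/9 + 9/238 = -5155/2142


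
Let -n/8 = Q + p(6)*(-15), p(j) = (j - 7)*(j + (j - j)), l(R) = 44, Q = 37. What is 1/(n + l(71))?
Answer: -1/972 ≈ -0.0010288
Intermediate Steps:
p(j) = j*(-7 + j) (p(j) = (-7 + j)*(j + 0) = (-7 + j)*j = j*(-7 + j))
n = -1016 (n = -8*(37 + (6*(-7 + 6))*(-15)) = -8*(37 + (6*(-1))*(-15)) = -8*(37 - 6*(-15)) = -8*(37 + 90) = -8*127 = -1016)
1/(n + l(71)) = 1/(-1016 + 44) = 1/(-972) = -1/972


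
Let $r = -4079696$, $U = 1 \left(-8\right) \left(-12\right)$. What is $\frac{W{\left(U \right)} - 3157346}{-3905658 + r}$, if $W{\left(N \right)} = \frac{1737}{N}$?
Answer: $\frac{101034493}{255531328} \approx 0.39539$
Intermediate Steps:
$U = 96$ ($U = \left(-8\right) \left(-12\right) = 96$)
$\frac{W{\left(U \right)} - 3157346}{-3905658 + r} = \frac{\frac{1737}{96} - 3157346}{-3905658 - 4079696} = \frac{1737 \cdot \frac{1}{96} - 3157346}{-7985354} = \left(\frac{579}{32} - 3157346\right) \left(- \frac{1}{7985354}\right) = \left(- \frac{101034493}{32}\right) \left(- \frac{1}{7985354}\right) = \frac{101034493}{255531328}$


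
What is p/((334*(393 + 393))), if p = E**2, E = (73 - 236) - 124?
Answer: 82369/262524 ≈ 0.31376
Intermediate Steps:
E = -287 (E = -163 - 124 = -287)
p = 82369 (p = (-287)**2 = 82369)
p/((334*(393 + 393))) = 82369/((334*(393 + 393))) = 82369/((334*786)) = 82369/262524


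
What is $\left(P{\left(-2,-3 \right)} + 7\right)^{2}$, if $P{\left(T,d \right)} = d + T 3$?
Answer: $4$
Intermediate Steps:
$P{\left(T,d \right)} = d + 3 T$
$\left(P{\left(-2,-3 \right)} + 7\right)^{2} = \left(\left(-3 + 3 \left(-2\right)\right) + 7\right)^{2} = \left(\left(-3 - 6\right) + 7\right)^{2} = \left(-9 + 7\right)^{2} = \left(-2\right)^{2} = 4$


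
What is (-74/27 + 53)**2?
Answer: 1841449/729 ≈ 2526.0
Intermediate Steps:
(-74/27 + 53)**2 = (1357/27)**2 = 1841449/729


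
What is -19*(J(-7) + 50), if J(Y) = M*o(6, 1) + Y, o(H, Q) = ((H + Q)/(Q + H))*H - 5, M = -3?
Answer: -760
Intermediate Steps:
o(H, Q) = -5 + H (o(H, Q) = ((H + Q)/(H + Q))*H - 5 = 1*H - 5 = H - 5 = -5 + H)
J(Y) = -3 + Y (J(Y) = -3*(-5 + 6) + Y = -3*1 + Y = -3 + Y)
-19*(J(-7) + 50) = -19*((-3 - 7) + 50) = -19*(-10 + 50) = -19*40 = -760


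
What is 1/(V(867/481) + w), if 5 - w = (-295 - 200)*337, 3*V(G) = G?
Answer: 481/80240709 ≈ 5.9945e-6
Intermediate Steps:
V(G) = G/3
w = 166820 (w = 5 - (-295 - 200)*337 = 5 - (-495)*337 = 5 - 1*(-166815) = 5 + 166815 = 166820)
1/(V(867/481) + w) = 1/((867/481)/3 + 166820) = 1/((867*(1/481))/3 + 166820) = 1/((⅓)*(867/481) + 166820) = 1/(289/481 + 166820) = 1/(80240709/481) = 481/80240709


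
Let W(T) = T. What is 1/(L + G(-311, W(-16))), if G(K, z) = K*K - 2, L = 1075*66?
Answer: 1/167669 ≈ 5.9641e-6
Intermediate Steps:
L = 70950
G(K, z) = -2 + K² (G(K, z) = K² - 2 = -2 + K²)
1/(L + G(-311, W(-16))) = 1/(70950 + (-2 + (-311)²)) = 1/(70950 + (-2 + 96721)) = 1/(70950 + 96719) = 1/167669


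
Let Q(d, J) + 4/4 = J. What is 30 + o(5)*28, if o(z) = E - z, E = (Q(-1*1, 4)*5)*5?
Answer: 1990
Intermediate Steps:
Q(d, J) = -1 + J
E = 75 (E = ((-1 + 4)*5)*5 = (3*5)*5 = 15*5 = 75)
o(z) = 75 - z
30 + o(5)*28 = 30 + (75 - 1*5)*28 = 30 + (75 - 5)*28 = 30 + 70*28 = 30 + 1960 = 1990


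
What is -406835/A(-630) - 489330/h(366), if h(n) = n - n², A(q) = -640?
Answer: 364415059/569984 ≈ 639.34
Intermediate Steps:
-406835/A(-630) - 489330/h(366) = -406835/(-640) - 489330*1/(366*(1 - 1*366)) = -406835*(-1/640) - 489330*1/(366*(1 - 366)) = 81367/128 - 489330/(366*(-365)) = 81367/128 - 489330/(-133590) = 81367/128 - 489330*(-1/133590) = 81367/128 + 16311/4453 = 364415059/569984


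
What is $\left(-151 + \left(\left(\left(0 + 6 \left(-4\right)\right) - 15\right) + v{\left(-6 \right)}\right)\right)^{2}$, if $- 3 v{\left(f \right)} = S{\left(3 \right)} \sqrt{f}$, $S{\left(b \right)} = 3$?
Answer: $\left(190 + i \sqrt{6}\right)^{2} \approx 36094.0 + 930.8 i$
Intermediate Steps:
$v{\left(f \right)} = - \sqrt{f}$ ($v{\left(f \right)} = - \frac{3 \sqrt{f}}{3} = - \sqrt{f}$)
$\left(-151 + \left(\left(\left(0 + 6 \left(-4\right)\right) - 15\right) + v{\left(-6 \right)}\right)\right)^{2} = \left(-151 + \left(\left(\left(0 + 6 \left(-4\right)\right) - 15\right) - \sqrt{-6}\right)\right)^{2} = \left(-151 + \left(\left(\left(0 - 24\right) - 15\right) - i \sqrt{6}\right)\right)^{2} = \left(-151 - \left(39 + i \sqrt{6}\right)\right)^{2} = \left(-190 - i \sqrt{6}\right)^{2}$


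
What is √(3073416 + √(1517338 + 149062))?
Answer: 2*√(768354 + 5*√4166) ≈ 1753.5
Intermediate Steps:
√(3073416 + √(1517338 + 149062)) = √(3073416 + √1666400) = √(3073416 + 20*√4166)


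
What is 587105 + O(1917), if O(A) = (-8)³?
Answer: 586593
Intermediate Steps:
O(A) = -512
587105 + O(1917) = 587105 - 512 = 586593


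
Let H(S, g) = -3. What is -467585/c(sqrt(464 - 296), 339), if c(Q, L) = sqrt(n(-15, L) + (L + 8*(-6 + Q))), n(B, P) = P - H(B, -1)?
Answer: -467585/sqrt(633 + 16*sqrt(42)) ≈ -17227.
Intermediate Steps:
n(B, P) = 3 + P (n(B, P) = P - 1*(-3) = P + 3 = 3 + P)
c(Q, L) = sqrt(-45 + 2*L + 8*Q) (c(Q, L) = sqrt((3 + L) + (L + 8*(-6 + Q))) = sqrt((3 + L) + (L + (-48 + 8*Q))) = sqrt((3 + L) + (-48 + L + 8*Q)) = sqrt(-45 + 2*L + 8*Q))
-467585/c(sqrt(464 - 296), 339) = -467585/sqrt(-45 + 2*339 + 8*sqrt(464 - 296)) = -467585/sqrt(-45 + 678 + 8*sqrt(168)) = -467585/sqrt(-45 + 678 + 8*(2*sqrt(42))) = -467585/sqrt(-45 + 678 + 16*sqrt(42)) = -467585/sqrt(633 + 16*sqrt(42))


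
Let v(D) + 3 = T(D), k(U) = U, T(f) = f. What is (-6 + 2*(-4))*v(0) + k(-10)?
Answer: 32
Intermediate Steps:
v(D) = -3 + D
(-6 + 2*(-4))*v(0) + k(-10) = (-6 + 2*(-4))*(-3 + 0) - 10 = (-6 - 8)*(-3) - 10 = -14*(-3) - 10 = 42 - 10 = 32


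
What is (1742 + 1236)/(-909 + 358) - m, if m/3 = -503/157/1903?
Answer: -888908579/164622821 ≈ -5.3997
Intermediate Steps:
m = -1509/298771 (m = 3*(-503/157/1903) = 3*(-503*1/157*(1/1903)) = 3*(-503/157*1/1903) = 3*(-503/298771) = -1509/298771 ≈ -0.0050507)
(1742 + 1236)/(-909 + 358) - m = (1742 + 1236)/(-909 + 358) - 1*(-1509/298771) = 2978/(-551) + 1509/298771 = 2978*(-1/551) + 1509/298771 = -2978/551 + 1509/298771 = -888908579/164622821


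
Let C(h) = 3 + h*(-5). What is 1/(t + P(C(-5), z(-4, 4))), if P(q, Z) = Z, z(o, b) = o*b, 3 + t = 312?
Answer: 1/293 ≈ 0.0034130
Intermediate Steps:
t = 309 (t = -3 + 312 = 309)
z(o, b) = b*o
C(h) = 3 - 5*h
1/(t + P(C(-5), z(-4, 4))) = 1/(309 + 4*(-4)) = 1/(309 - 16) = 1/293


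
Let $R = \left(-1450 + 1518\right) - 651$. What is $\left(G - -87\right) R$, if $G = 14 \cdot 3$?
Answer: $-75207$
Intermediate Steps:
$G = 42$
$R = -583$ ($R = 68 - 651 = -583$)
$\left(G - -87\right) R = \left(42 - -87\right) \left(-583\right) = \left(42 + 87\right) \left(-583\right) = 129 \left(-583\right) = -75207$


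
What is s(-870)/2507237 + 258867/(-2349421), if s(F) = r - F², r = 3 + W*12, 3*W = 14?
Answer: -2427179059540/5890555259777 ≈ -0.41205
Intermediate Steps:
W = 14/3 (W = (⅓)*14 = 14/3 ≈ 4.6667)
r = 59 (r = 3 + (14/3)*12 = 3 + 56 = 59)
s(F) = 59 - F²
s(-870)/2507237 + 258867/(-2349421) = (59 - 1*(-870)²)/2507237 + 258867/(-2349421) = (59 - 1*756900)*(1/2507237) + 258867*(-1/2349421) = (59 - 756900)*(1/2507237) - 258867/2349421 = -756841*1/2507237 - 258867/2349421 = -756841/2507237 - 258867/2349421 = -2427179059540/5890555259777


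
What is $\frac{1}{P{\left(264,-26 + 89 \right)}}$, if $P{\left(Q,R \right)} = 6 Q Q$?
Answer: $\frac{1}{418176} \approx 2.3913 \cdot 10^{-6}$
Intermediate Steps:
$P{\left(Q,R \right)} = 6 Q^{2}$
$\frac{1}{P{\left(264,-26 + 89 \right)}} = \frac{1}{6 \cdot 264^{2}} = \frac{1}{6 \cdot 69696} = \frac{1}{418176}$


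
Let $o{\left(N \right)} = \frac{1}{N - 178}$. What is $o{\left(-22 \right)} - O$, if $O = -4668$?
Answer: $\frac{933599}{200} \approx 4668.0$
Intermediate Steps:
$o{\left(N \right)} = \frac{1}{-178 + N}$
$o{\left(-22 \right)} - O = \frac{1}{-178 - 22} - -4668 = \frac{1}{-200} + 4668 = - \frac{1}{200} + 4668 = \frac{933599}{200}$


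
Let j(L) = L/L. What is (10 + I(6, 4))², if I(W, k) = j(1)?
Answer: 121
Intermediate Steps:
j(L) = 1
I(W, k) = 1
(10 + I(6, 4))² = (10 + 1)² = 11² = 121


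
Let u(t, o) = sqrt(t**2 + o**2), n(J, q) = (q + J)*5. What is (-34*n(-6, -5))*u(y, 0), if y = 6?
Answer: 11220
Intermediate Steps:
n(J, q) = 5*J + 5*q (n(J, q) = (J + q)*5 = 5*J + 5*q)
u(t, o) = sqrt(o**2 + t**2)
(-34*n(-6, -5))*u(y, 0) = (-34*(5*(-6) + 5*(-5)))*sqrt(0**2 + 6**2) = (-34*(-30 - 25))*sqrt(0 + 36) = (-34*(-55))*sqrt(36) = 1870*6 = 11220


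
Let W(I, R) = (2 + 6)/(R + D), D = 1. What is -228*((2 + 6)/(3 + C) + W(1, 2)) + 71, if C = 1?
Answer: -993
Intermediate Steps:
W(I, R) = 8/(1 + R) (W(I, R) = (2 + 6)/(R + 1) = 8/(1 + R))
-228*((2 + 6)/(3 + C) + W(1, 2)) + 71 = -228*((2 + 6)/(3 + 1) + 8/(1 + 2)) + 71 = -228*(8/4 + 8/3) + 71 = -228*(8*(1/4) + 8*(1/3)) + 71 = -228*(2 + 8/3) + 71 = -228*14/3 + 71 = -114*28/3 + 71 = -1064 + 71 = -993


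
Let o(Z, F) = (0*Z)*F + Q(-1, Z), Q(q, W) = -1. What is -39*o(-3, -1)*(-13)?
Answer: -507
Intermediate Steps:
o(Z, F) = -1 (o(Z, F) = (0*Z)*F - 1 = 0*F - 1 = 0 - 1 = -1)
-39*o(-3, -1)*(-13) = -39*(-1)*(-13) = 39*(-13) = -507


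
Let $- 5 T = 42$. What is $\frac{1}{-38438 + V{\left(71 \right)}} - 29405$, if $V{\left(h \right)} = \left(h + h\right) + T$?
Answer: $- \frac{5631704415}{191522} \approx -29405.0$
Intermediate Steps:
$T = - \frac{42}{5}$ ($T = \left(- \frac{1}{5}\right) 42 = - \frac{42}{5} \approx -8.4$)
$V{\left(h \right)} = - \frac{42}{5} + 2 h$ ($V{\left(h \right)} = \left(h + h\right) - \frac{42}{5} = 2 h - \frac{42}{5} = - \frac{42}{5} + 2 h$)
$\frac{1}{-38438 + V{\left(71 \right)}} - 29405 = \frac{1}{-38438 + \left(- \frac{42}{5} + 2 \cdot 71\right)} - 29405 = \frac{1}{-38438 + \left(- \frac{42}{5} + 142\right)} - 29405 = \frac{1}{-38438 + \frac{668}{5}} - 29405 = \frac{1}{- \frac{191522}{5}} - 29405 = - \frac{5}{191522} - 29405 = - \frac{5631704415}{191522}$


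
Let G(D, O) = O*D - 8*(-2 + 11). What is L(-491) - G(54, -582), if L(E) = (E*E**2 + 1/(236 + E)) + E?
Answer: -30176639311/255 ≈ -1.1834e+8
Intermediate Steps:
G(D, O) = -72 + D*O (G(D, O) = D*O - 8*9 = D*O - 72 = -72 + D*O)
L(E) = E + E**3 + 1/(236 + E) (L(E) = (E**3 + 1/(236 + E)) + E = E + E**3 + 1/(236 + E))
L(-491) - G(54, -582) = (1 + (-491)**2 + (-491)**4 + 236*(-491) + 236*(-491)**3)/(236 - 491) - (-72 + 54*(-582)) = (1 + 241081 + 58120048561 - 115876 + 236*(-118370771))/(-255) - (-72 - 31428) = -(1 + 241081 + 58120048561 - 115876 - 27935501956)/255 - 1*(-31500) = -1/255*30184671811 + 31500 = -30184671811/255 + 31500 = -30176639311/255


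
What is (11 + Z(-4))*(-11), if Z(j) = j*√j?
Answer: -121 + 88*I ≈ -121.0 + 88.0*I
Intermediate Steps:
Z(j) = j^(3/2)
(11 + Z(-4))*(-11) = (11 + (-4)^(3/2))*(-11) = (11 - 8*I)*(-11) = -121 + 88*I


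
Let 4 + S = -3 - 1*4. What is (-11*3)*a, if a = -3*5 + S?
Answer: 858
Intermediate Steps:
S = -11 (S = -4 + (-3 - 1*4) = -4 + (-3 - 4) = -4 - 7 = -11)
a = -26 (a = -3*5 - 11 = -15 - 11 = -26)
(-11*3)*a = -11*3*(-26) = -33*(-26) = 858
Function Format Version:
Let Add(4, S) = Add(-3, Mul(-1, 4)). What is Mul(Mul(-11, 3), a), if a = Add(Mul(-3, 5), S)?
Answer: 858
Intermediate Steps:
S = -11 (S = Add(-4, Add(-3, Mul(-1, 4))) = Add(-4, Add(-3, -4)) = Add(-4, -7) = -11)
a = -26 (a = Add(Mul(-3, 5), -11) = Add(-15, -11) = -26)
Mul(Mul(-11, 3), a) = Mul(Mul(-11, 3), -26) = Mul(-33, -26) = 858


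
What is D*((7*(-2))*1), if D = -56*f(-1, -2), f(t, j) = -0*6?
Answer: 0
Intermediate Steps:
f(t, j) = 0 (f(t, j) = -1*0 = 0)
D = 0 (D = -56*0 = 0)
D*((7*(-2))*1) = 0*((7*(-2))*1) = 0*(-14*1) = 0*(-14) = 0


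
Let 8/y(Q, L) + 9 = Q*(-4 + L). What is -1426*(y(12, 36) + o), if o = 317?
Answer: -169527158/375 ≈ -4.5207e+5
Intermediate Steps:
y(Q, L) = 8/(-9 + Q*(-4 + L))
-1426*(y(12, 36) + o) = -1426*(8/(-9 - 4*12 + 36*12) + 317) = -1426*(8/(-9 - 48 + 432) + 317) = -1426*(8/375 + 317) = -1426*118883/375 = -169527158/375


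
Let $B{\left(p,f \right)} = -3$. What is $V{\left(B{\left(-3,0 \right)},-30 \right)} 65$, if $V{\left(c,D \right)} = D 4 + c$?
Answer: $-7995$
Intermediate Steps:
$V{\left(c,D \right)} = c + 4 D$ ($V{\left(c,D \right)} = 4 D + c = c + 4 D$)
$V{\left(B{\left(-3,0 \right)},-30 \right)} 65 = \left(-3 + 4 \left(-30\right)\right) 65 = \left(-3 - 120\right) 65 = \left(-123\right) 65 = -7995$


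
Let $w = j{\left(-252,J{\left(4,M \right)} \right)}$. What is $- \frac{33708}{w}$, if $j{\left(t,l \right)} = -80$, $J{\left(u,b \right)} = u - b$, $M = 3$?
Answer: $\frac{8427}{20} \approx 421.35$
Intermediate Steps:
$w = -80$
$- \frac{33708}{w} = - \frac{33708}{-80} = \left(-33708\right) \left(- \frac{1}{80}\right) = \frac{8427}{20}$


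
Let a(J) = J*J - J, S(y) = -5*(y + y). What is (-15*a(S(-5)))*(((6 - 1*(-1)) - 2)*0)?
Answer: 0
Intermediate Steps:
S(y) = -10*y
a(J) = J² - J
(-15*a(S(-5)))*(((6 - 1*(-1)) - 2)*0) = (-15*(-10*(-5))*(-1 - 10*(-5)))*(((6 - 1*(-1)) - 2)*0) = (-750*(-1 + 50))*(((6 + 1) - 2)*0) = (-750*49)*((7 - 2)*0) = (-15*2450)*(5*0) = -36750*0 = 0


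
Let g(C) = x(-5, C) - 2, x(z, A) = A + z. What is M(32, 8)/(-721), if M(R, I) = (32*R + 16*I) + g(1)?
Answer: -1146/721 ≈ -1.5895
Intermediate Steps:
g(C) = -7 + C (g(C) = (C - 5) - 2 = (-5 + C) - 2 = -7 + C)
M(R, I) = -6 + 16*I + 32*R (M(R, I) = (32*R + 16*I) + (-7 + 1) = (16*I + 32*R) - 6 = -6 + 16*I + 32*R)
M(32, 8)/(-721) = (-6 + 16*8 + 32*32)/(-721) = (-6 + 128 + 1024)*(-1/721) = 1146*(-1/721) = -1146/721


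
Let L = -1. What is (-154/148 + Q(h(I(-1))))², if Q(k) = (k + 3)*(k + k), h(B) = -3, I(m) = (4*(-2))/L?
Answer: 5929/5476 ≈ 1.0827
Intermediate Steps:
I(m) = 8 (I(m) = (4*(-2))/(-1) = -8*(-1) = 8)
Q(k) = 2*k*(3 + k) (Q(k) = (3 + k)*(2*k) = 2*k*(3 + k))
(-154/148 + Q(h(I(-1))))² = (-154/148 + 2*(-3)*(3 - 3))² = (-154*1/148 + 2*(-3)*0)² = (-77/74 + 0)² = (-77/74)² = 5929/5476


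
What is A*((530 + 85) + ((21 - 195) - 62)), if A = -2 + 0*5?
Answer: -758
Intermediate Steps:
A = -2 (A = -2 + 0 = -2)
A*((530 + 85) + ((21 - 195) - 62)) = -2*((530 + 85) + ((21 - 195) - 62)) = -2*(615 + (-174 - 62)) = -2*(615 - 236) = -2*379 = -758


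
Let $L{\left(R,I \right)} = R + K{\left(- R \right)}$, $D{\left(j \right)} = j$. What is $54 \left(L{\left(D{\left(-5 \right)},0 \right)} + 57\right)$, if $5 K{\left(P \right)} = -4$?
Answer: $\frac{13824}{5} \approx 2764.8$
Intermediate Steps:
$K{\left(P \right)} = - \frac{4}{5}$ ($K{\left(P \right)} = \frac{1}{5} \left(-4\right) = - \frac{4}{5}$)
$L{\left(R,I \right)} = - \frac{4}{5} + R$ ($L{\left(R,I \right)} = R - \frac{4}{5} = - \frac{4}{5} + R$)
$54 \left(L{\left(D{\left(-5 \right)},0 \right)} + 57\right) = 54 \left(\left(- \frac{4}{5} - 5\right) + 57\right) = 54 \left(- \frac{29}{5} + 57\right) = 54 \cdot \frac{256}{5} = \frac{13824}{5}$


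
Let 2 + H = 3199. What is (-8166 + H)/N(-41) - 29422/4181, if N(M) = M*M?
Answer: -70233771/7028261 ≈ -9.9931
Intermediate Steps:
H = 3197 (H = -2 + 3199 = 3197)
N(M) = M**2
(-8166 + H)/N(-41) - 29422/4181 = (-8166 + 3197)/((-41)**2) - 29422/4181 = -4969/1681 - 29422*1/4181 = -4969*1/1681 - 29422/4181 = -4969/1681 - 29422/4181 = -70233771/7028261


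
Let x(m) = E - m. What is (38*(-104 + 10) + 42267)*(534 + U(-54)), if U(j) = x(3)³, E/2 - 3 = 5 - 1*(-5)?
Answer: 491465195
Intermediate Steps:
E = 26 (E = 6 + 2*(5 - 1*(-5)) = 6 + 2*(5 + 5) = 6 + 2*10 = 6 + 20 = 26)
x(m) = 26 - m
U(j) = 12167 (U(j) = (26 - 1*3)³ = (26 - 3)³ = 23³ = 12167)
(38*(-104 + 10) + 42267)*(534 + U(-54)) = (38*(-104 + 10) + 42267)*(534 + 12167) = (38*(-94) + 42267)*12701 = (-3572 + 42267)*12701 = 38695*12701 = 491465195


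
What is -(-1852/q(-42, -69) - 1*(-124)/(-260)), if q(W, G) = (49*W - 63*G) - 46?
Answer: 189913/145795 ≈ 1.3026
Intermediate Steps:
q(W, G) = -46 - 63*G + 49*W (q(W, G) = (-63*G + 49*W) - 46 = -46 - 63*G + 49*W)
-(-1852/q(-42, -69) - 1*(-124)/(-260)) = -(-1852/(-46 - 63*(-69) + 49*(-42)) - 1*(-124)/(-260)) = -(-1852/(-46 + 4347 - 2058) + 124*(-1/260)) = -(-1852/2243 - 31/65) = -1*(-189913/145795) = 189913/145795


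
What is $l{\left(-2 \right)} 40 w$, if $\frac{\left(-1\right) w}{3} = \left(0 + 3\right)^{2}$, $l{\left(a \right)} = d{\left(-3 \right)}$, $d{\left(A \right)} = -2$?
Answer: $2160$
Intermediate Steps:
$l{\left(a \right)} = -2$
$w = -27$ ($w = - 3 \left(0 + 3\right)^{2} = - 3 \cdot 3^{2} = \left(-3\right) 9 = -27$)
$l{\left(-2 \right)} 40 w = \left(-2\right) 40 \left(-27\right) = \left(-80\right) \left(-27\right) = 2160$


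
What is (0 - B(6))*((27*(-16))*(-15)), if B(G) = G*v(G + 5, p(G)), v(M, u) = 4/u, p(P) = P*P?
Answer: -4320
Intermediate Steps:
p(P) = P²
B(G) = 4/G (B(G) = G*(4/(G²)) = G*(4/G²) = 4/G)
(0 - B(6))*((27*(-16))*(-15)) = (0 - 4/6)*((27*(-16))*(-15)) = (0 - 4/6)*(-432*(-15)) = (0 - 1*⅔)*6480 = (0 - ⅔)*6480 = -⅔*6480 = -4320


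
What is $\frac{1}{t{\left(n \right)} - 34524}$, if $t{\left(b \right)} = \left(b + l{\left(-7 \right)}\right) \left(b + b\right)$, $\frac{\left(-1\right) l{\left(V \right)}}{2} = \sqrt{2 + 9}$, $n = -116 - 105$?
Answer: $\frac{31579}{1990168474} - \frac{221 \sqrt{11}}{995084237} \approx 1.5131 \cdot 10^{-5}$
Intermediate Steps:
$n = -221$ ($n = -116 - 105 = -221$)
$l{\left(V \right)} = - 2 \sqrt{11}$ ($l{\left(V \right)} = - 2 \sqrt{2 + 9} = - 2 \sqrt{11}$)
$t{\left(b \right)} = 2 b \left(b - 2 \sqrt{11}\right)$ ($t{\left(b \right)} = \left(b - 2 \sqrt{11}\right) \left(b + b\right) = \left(b - 2 \sqrt{11}\right) 2 b = 2 b \left(b - 2 \sqrt{11}\right)$)
$\frac{1}{t{\left(n \right)} - 34524} = \frac{1}{2 \left(-221\right) \left(-221 - 2 \sqrt{11}\right) - 34524} = \frac{1}{\left(97682 + 884 \sqrt{11}\right) - 34524} = \frac{1}{63158 + 884 \sqrt{11}}$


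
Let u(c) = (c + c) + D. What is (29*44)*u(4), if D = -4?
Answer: 5104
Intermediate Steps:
u(c) = -4 + 2*c (u(c) = (c + c) - 4 = 2*c - 4 = -4 + 2*c)
(29*44)*u(4) = (29*44)*(-4 + 2*4) = 1276*(-4 + 8) = 1276*4 = 5104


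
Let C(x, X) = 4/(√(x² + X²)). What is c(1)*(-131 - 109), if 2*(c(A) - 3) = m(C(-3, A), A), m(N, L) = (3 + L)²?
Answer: -2640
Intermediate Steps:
C(x, X) = 4/√(X² + x²) (C(x, X) = 4/(√(X² + x²)) = 4/√(X² + x²))
c(A) = 3 + (3 + A)²/2
c(1)*(-131 - 109) = (3 + (3 + 1)²/2)*(-131 - 109) = (3 + (½)*4²)*(-240) = (3 + (½)*16)*(-240) = (3 + 8)*(-240) = 11*(-240) = -2640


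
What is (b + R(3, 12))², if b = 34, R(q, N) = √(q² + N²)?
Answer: 1309 + 204*√17 ≈ 2150.1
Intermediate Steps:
R(q, N) = √(N² + q²)
(b + R(3, 12))² = (34 + √(12² + 3²))² = (34 + √(144 + 9))² = (34 + √153)² = (34 + 3*√17)²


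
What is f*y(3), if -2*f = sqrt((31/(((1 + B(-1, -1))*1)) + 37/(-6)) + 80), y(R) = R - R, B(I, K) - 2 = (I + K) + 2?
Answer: 0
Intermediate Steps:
B(I, K) = 4 + I + K (B(I, K) = 2 + ((I + K) + 2) = 2 + (2 + I + K) = 4 + I + K)
y(R) = 0
f = -sqrt(3030)/12 (f = -sqrt((31/(((1 + (4 - 1 - 1))*1)) + 37/(-6)) + 80)/2 = -sqrt((31/(((1 + 2)*1)) + 37*(-1/6)) + 80)/2 = -sqrt((31/((3*1)) - 37/6) + 80)/2 = -sqrt((31/3 - 37/6) + 80)/2 = -sqrt(25/6 + 80)/2 = -sqrt(3030)/12 ≈ -4.5871)
f*y(3) = -sqrt(3030)/12*0 = 0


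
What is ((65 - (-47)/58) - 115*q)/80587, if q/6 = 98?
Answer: -3918143/4674046 ≈ -0.83828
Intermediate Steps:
q = 588 (q = 6*98 = 588)
((65 - (-47)/58) - 115*q)/80587 = ((65 - (-47)/58) - 115*588)/80587 = ((65 - (-47)/58) - 67620)*(1/80587) = ((65 - 1*(-47/58)) - 67620)*(1/80587) = ((65 + 47/58) - 67620)*(1/80587) = (3817/58 - 67620)*(1/80587) = -3918143/58*1/80587 = -3918143/4674046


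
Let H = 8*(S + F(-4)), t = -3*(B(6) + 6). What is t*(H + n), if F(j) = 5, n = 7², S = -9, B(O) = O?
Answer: -612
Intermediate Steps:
n = 49
t = -36 (t = -3*(6 + 6) = -3*12 = -36)
H = -32 (H = 8*(-9 + 5) = 8*(-4) = -32)
t*(H + n) = -36*(-32 + 49) = -36*17 = -612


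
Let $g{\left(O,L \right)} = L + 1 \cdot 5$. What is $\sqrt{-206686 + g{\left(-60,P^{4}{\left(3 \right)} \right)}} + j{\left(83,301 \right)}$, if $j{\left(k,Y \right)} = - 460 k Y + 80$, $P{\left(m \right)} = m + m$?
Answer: $-11492100 + i \sqrt{205385} \approx -1.1492 \cdot 10^{7} + 453.19 i$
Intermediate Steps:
$P{\left(m \right)} = 2 m$
$j{\left(k,Y \right)} = 80 - 460 Y k$ ($j{\left(k,Y \right)} = - 460 Y k + 80 = 80 - 460 Y k$)
$g{\left(O,L \right)} = 5 + L$ ($g{\left(O,L \right)} = L + 5 = 5 + L$)
$\sqrt{-206686 + g{\left(-60,P^{4}{\left(3 \right)} \right)}} + j{\left(83,301 \right)} = \sqrt{-206686 + \left(5 + \left(2 \cdot 3\right)^{4}\right)} + \left(80 - 138460 \cdot 83\right) = \sqrt{-206686 + \left(5 + 6^{4}\right)} + \left(80 - 11492180\right) = \sqrt{-206686 + \left(5 + 1296\right)} - 11492100 = \sqrt{-206686 + 1301} - 11492100 = \sqrt{-205385} - 11492100 = i \sqrt{205385} - 11492100 = -11492100 + i \sqrt{205385}$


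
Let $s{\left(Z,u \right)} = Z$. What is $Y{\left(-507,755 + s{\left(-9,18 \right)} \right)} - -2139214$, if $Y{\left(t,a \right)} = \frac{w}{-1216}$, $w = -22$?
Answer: $\frac{1300642123}{608} \approx 2.1392 \cdot 10^{6}$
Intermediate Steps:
$Y{\left(t,a \right)} = \frac{11}{608}$ ($Y{\left(t,a \right)} = - \frac{22}{-1216} = \left(-22\right) \left(- \frac{1}{1216}\right) = \frac{11}{608}$)
$Y{\left(-507,755 + s{\left(-9,18 \right)} \right)} - -2139214 = \frac{11}{608} - -2139214 = \frac{11}{608} + 2139214 = \frac{1300642123}{608}$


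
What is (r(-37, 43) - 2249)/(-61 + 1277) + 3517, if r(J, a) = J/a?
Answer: 22975019/6536 ≈ 3515.1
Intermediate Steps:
(r(-37, 43) - 2249)/(-61 + 1277) + 3517 = (-37/43 - 2249)/(-61 + 1277) + 3517 = (-37*1/43 - 2249)/1216 + 3517 = (-37/43 - 2249)*(1/1216) + 3517 = -96744/43*1/1216 + 3517 = -12093/6536 + 3517 = 22975019/6536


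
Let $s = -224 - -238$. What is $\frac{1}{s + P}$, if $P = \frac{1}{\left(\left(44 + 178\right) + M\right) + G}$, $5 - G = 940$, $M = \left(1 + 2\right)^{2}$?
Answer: $\frac{704}{9855} \approx 0.071436$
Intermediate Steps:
$M = 9$ ($M = 3^{2} = 9$)
$G = -935$ ($G = 5 - 940 = -935$)
$s = 14$ ($s = -224 + 238 = 14$)
$P = - \frac{1}{704}$ ($P = \frac{1}{\left(\left(44 + 178\right) + 9\right) - 935} = \frac{1}{\left(222 + 9\right) - 935} = \frac{1}{231 - 935} = \frac{1}{-704} = - \frac{1}{704} \approx -0.0014205$)
$\frac{1}{s + P} = \frac{1}{14 - \frac{1}{704}} = \frac{1}{\frac{9855}{704}} = \frac{704}{9855}$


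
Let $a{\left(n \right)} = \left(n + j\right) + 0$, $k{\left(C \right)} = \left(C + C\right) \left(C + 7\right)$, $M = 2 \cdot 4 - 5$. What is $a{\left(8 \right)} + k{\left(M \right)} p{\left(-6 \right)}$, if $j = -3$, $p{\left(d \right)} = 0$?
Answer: $5$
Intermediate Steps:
$M = 3$ ($M = 8 - 5 = 3$)
$k{\left(C \right)} = 2 C \left(7 + C\right)$
$a{\left(n \right)} = -3 + n$ ($a{\left(n \right)} = \left(n - 3\right) + 0 = \left(-3 + n\right) + 0 = -3 + n$)
$a{\left(8 \right)} + k{\left(M \right)} p{\left(-6 \right)} = \left(-3 + 8\right) + 2 \cdot 3 \left(7 + 3\right) 0 = 5 + 2 \cdot 3 \cdot 10 \cdot 0 = 5 + 60 \cdot 0 = 5 + 0 = 5$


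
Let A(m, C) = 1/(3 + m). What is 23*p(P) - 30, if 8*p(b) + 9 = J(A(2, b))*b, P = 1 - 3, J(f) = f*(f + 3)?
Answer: -11911/200 ≈ -59.555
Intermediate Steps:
J(f) = f*(3 + f)
P = -2
p(b) = -9/8 + 2*b/25 (p(b) = -9/8 + (((3 + 1/(3 + 2))/(3 + 2))*b)/8 = -9/8 + (((3 + 1/5)/5)*b)/8 = -9/8 + (((3 + ⅕)/5)*b)/8 = -9/8 + (((⅕)*(16/5))*b)/8 = -9/8 + (16*b/25)/8 = -9/8 + 2*b/25)
23*p(P) - 30 = 23*(-9/8 + (2/25)*(-2)) - 30 = 23*(-9/8 - 4/25) - 30 = 23*(-257/200) - 30 = -5911/200 - 30 = -11911/200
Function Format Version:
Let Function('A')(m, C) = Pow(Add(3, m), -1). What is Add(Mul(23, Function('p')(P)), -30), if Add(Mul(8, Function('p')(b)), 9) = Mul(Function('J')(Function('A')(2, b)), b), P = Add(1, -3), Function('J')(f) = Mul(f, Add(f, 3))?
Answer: Rational(-11911, 200) ≈ -59.555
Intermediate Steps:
Function('J')(f) = Mul(f, Add(3, f))
P = -2
Function('p')(b) = Add(Rational(-9, 8), Mul(Rational(2, 25), b)) (Function('p')(b) = Add(Rational(-9, 8), Mul(Rational(1, 8), Mul(Mul(Pow(Add(3, 2), -1), Add(3, Pow(Add(3, 2), -1))), b))) = Add(Rational(-9, 8), Mul(Rational(1, 8), Mul(Mul(Pow(5, -1), Add(3, Pow(5, -1))), b))) = Add(Rational(-9, 8), Mul(Rational(1, 8), Mul(Mul(Rational(1, 5), Add(3, Rational(1, 5))), b))) = Add(Rational(-9, 8), Mul(Rational(1, 8), Mul(Mul(Rational(1, 5), Rational(16, 5)), b))) = Add(Rational(-9, 8), Mul(Rational(1, 8), Mul(Rational(16, 25), b))) = Add(Rational(-9, 8), Mul(Rational(2, 25), b)))
Add(Mul(23, Function('p')(P)), -30) = Add(Mul(23, Add(Rational(-9, 8), Mul(Rational(2, 25), -2))), -30) = Add(Mul(23, Add(Rational(-9, 8), Rational(-4, 25))), -30) = Add(Mul(23, Rational(-257, 200)), -30) = Add(Rational(-5911, 200), -30) = Rational(-11911, 200)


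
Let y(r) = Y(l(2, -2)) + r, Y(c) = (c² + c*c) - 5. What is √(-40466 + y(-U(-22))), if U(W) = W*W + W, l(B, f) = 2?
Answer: 5*I*√1637 ≈ 202.3*I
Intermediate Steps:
Y(c) = -5 + 2*c² (Y(c) = (c² + c²) - 5 = 2*c² - 5 = -5 + 2*c²)
U(W) = W + W² (U(W) = W² + W = W + W²)
y(r) = 3 + r (y(r) = (-5 + 2*2²) + r = (-5 + 2*4) + r = (-5 + 8) + r = 3 + r)
√(-40466 + y(-U(-22))) = √(-40466 + (3 - (-22)*(1 - 22))) = √(-40466 + (3 - (-22)*(-21))) = √(-40466 + (3 - 1*462)) = √(-40466 + (3 - 462)) = √(-40466 - 459) = √(-40925) = 5*I*√1637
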